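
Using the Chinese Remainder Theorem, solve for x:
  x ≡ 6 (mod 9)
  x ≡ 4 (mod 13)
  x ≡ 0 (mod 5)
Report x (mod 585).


Moduli 9, 13, 5 are pairwise coprime; by CRT there is a unique solution modulo M = 9 · 13 · 5 = 585.
Solve pairwise, accumulating the modulus:
  Start with x ≡ 6 (mod 9).
  Combine with x ≡ 4 (mod 13): since gcd(9, 13) = 1, we get a unique residue mod 117.
    Write x = 6 + 9·t and substitute into x ≡ 4 (mod 13): 9·t ≡ 4 − 6 = -2 (mod 13).
    Reduce coefficients mod 13: 9·t ≡ 11 (mod 13).
    The inverse of 9 mod 13 is 3 (since 9·3 = 27 = 2·13 + 1), so t ≡ 3·11 = 33 ≡ 7 (mod 13).
    Then x = 6 + 9·7 = 69, valid modulo lcm(9, 13) = 117: x ≡ 69 (mod 117).
  Combine with x ≡ 0 (mod 5): since gcd(117, 5) = 1, we get a unique residue mod 585.
    Write x = 69 + 117·t and substitute into x ≡ 0 (mod 5): 117·t ≡ 0 − 69 = -69 (mod 5).
    Reduce coefficients mod 5: 2·t ≡ 1 (mod 5).
    The inverse of 2 mod 5 is 3 (since 2·3 = 6 = 1·5 + 1), so t ≡ 3·1 = 3 ≡ 3 (mod 5).
    Then x = 69 + 117·3 = 420, valid modulo lcm(117, 5) = 585: x ≡ 420 (mod 585).
Verify: 420 mod 9 = 6 ✓, 420 mod 13 = 4 ✓, 420 mod 5 = 0 ✓.

x ≡ 420 (mod 585).


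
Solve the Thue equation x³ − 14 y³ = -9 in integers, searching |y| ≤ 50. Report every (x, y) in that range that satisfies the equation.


The equation is x³ - 14y³ = -9. For fixed y, x³ = 14·y³ − 9, so a solution requires the RHS to be a perfect cube.
Strategy: iterate y from -50 to 50, compute RHS = 14·y³ − 9, and check whether it is a (positive or negative) perfect cube.
Check small values of y:
  y = 0: RHS = -9 is not a perfect cube.
  y = 1: RHS = 5 is not a perfect cube.
  y = -1: RHS = -23 is not a perfect cube.
  y = 2: RHS = 103 is not a perfect cube.
  y = -2: RHS = -121 is not a perfect cube.
  y = 3: RHS = 369 is not a perfect cube.
  y = -3: RHS = -387 is not a perfect cube.
Continuing the search up to |y| = 50 finds no solutions either.
No (x, y) in the scanned range satisfies the equation.

No integer solutions with |y| ≤ 50.


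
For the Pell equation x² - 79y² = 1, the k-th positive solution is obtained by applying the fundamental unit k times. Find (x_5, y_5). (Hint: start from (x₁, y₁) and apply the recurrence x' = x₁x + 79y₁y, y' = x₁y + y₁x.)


Step 1: Find the fundamental solution (x₁, y₁) of x² - 79y² = 1.
  Expand √79 as a continued fraction. a₀ = ⌊√79⌋ = 8; iterate m_{k+1} = d_k·a_k − m_k, d_{k+1} = (79 − m_{k+1}²)/d_k, a_{k+1} = ⌊(a₀ + m_{k+1})/d_{k+1}⌋ (starting m₀ = 0, d₀ = 1), with convergents p_k = a_k·p_{k-1} + p_{k-2}, q_k = a_k·q_{k-1} + q_{k-2} (p₋₁ = 1, q₋₁ = 0):
  k = 0: a₀ = 8; p₀/q₀ = 8/1; p₀² − 79·q₀² = 64 − 79 = -15.
  k = 1: m = 8, d = 15, a = ⌊(8 + 8)/15⌋ = 1; p/q = (1·8 + 1)/(1·1 + 0) = 9/1; p² − 79·q² = 81 − 79 = 2.
  k = 2: m = 7, d = 2, a = ⌊(8 + 7)/2⌋ = 7; p/q = (7·9 + 8)/(7·1 + 1) = 71/8; p² − 79·q² = 5041 − 5056 = -15.
  k = 3: m = 7, d = 15, a = ⌊(8 + 7)/15⌋ = 1; p/q = (1·71 + 9)/(1·8 + 1) = 80/9; p² − 79·q² = 6400 − 6399 = 1.
  The first convergent with p² − 79·q² = 1 gives the fundamental solution (x₁, y₁) = (80, 9).
Step 2: Apply the recurrence (x_{n+1}, y_{n+1}) = (x₁x_n + 79y₁y_n, x₁y_n + y₁x_n) repeatedly.
  From (x_1, y_1) = (80, 9): x_2 = 80·80 + 79·9·9 = 12799; y_2 = 80·9 + 9·80 = 1440.
  From (x_2, y_2) = (12799, 1440): x_3 = 80·12799 + 79·9·1440 = 2047760; y_3 = 80·1440 + 9·12799 = 230391.
  From (x_3, y_3) = (2047760, 230391): x_4 = 80·2047760 + 79·9·230391 = 327628801; y_4 = 80·230391 + 9·2047760 = 36861120.
  From (x_4, y_4) = (327628801, 36861120): x_5 = 80·327628801 + 79·9·36861120 = 52418560400; y_5 = 80·36861120 + 9·327628801 = 5897548809.
Step 3: Verify x_5² - 79·y_5² = 2747705474408448160000 - 2747705474408448159999 = 1 (should be 1). ✓

(x_1, y_1) = (80, 9); (x_5, y_5) = (52418560400, 5897548809).


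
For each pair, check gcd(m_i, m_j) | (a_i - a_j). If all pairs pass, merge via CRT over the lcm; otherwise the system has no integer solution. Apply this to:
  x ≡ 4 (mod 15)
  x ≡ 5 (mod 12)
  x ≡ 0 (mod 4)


Moduli 15, 12, 4 are not pairwise coprime, so CRT works modulo lcm(m_i) when all pairwise compatibility conditions hold.
Pairwise compatibility: gcd(m_i, m_j) must divide a_i - a_j for every pair.
Merge one congruence at a time:
  Start: x ≡ 4 (mod 15).
  Combine with x ≡ 5 (mod 12): gcd(15, 12) = 3, and 5 - 4 = 1 is NOT divisible by 3.
    ⇒ system is inconsistent (no integer solution).

No solution (the system is inconsistent).


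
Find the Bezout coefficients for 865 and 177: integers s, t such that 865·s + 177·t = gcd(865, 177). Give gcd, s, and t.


Euclidean algorithm on (865, 177) — divide until remainder is 0:
  865 = 4 · 177 + 157
  177 = 1 · 157 + 20
  157 = 7 · 20 + 17
  20 = 1 · 17 + 3
  17 = 5 · 3 + 2
  3 = 1 · 2 + 1
  2 = 2 · 1 + 0
gcd(865, 177) = 1.
Track Bezout coefficients alongside the remainders: start with r₀ = 865 = a·1 + b·0 (s = 1, t = 0) and r₁ = 177 = a·0 + b·1 (s = 0, t = 1); each new remainder r_{k+1} = r_{k-1} − q_k·r_k inherits s_{k+1} = s_{k-1} − q_k·s_k, t_{k+1} = t_{k-1} − q_k·t_k, so r_k = a·s_k + b·t_k at every step:
  q = 4: r = 157, s = 1 − 4·0 = 1, t = 0 − 4·1 = -4  (check: 865·1 + 177·(-4) = 157)
  q = 1: r = 20, s = 0 − 1·1 = -1, t = 1 − 1·(-4) = 5  (check: 865·(-1) + 177·5 = 20)
  q = 7: r = 17, s = 1 − 7·(-1) = 8, t = -4 − 7·5 = -39  (check: 865·8 + 177·(-39) = 17)
  q = 1: r = 3, s = -1 − 1·8 = -9, t = 5 − 1·(-39) = 44  (check: 865·(-9) + 177·44 = 3)
  q = 5: r = 2, s = 8 − 5·(-9) = 53, t = -39 − 5·44 = -259  (check: 865·53 + 177·(-259) = 2)
  q = 1: r = 1, s = -9 − 1·53 = -62, t = 44 − 1·(-259) = 303  (check: 865·(-62) + 177·303 = 1)
The row with r = 1 (the gcd) gives the Bezout coefficients s = -62, t = 303.
Result: 865 · (-62) + 177 · (303) = 1.

gcd(865, 177) = 1; s = -62, t = 303 (check: 865·(-62) + 177·303 = 1).


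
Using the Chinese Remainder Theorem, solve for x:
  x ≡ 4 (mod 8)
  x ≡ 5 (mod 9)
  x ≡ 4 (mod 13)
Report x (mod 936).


Moduli 8, 9, 13 are pairwise coprime; by CRT there is a unique solution modulo M = 8 · 9 · 13 = 936.
Solve pairwise, accumulating the modulus:
  Start with x ≡ 4 (mod 8).
  Combine with x ≡ 5 (mod 9): since gcd(8, 9) = 1, we get a unique residue mod 72.
    Write x = 4 + 8·t and substitute into x ≡ 5 (mod 9): 8·t ≡ 5 − 4 = 1 (mod 9).
    The inverse of 8 mod 9 is 8 (since 8·8 = 64 = 7·9 + 1), so t ≡ 8·1 = 8 ≡ 8 (mod 9).
    Then x = 4 + 8·8 = 68, valid modulo lcm(8, 9) = 72: x ≡ 68 (mod 72).
  Combine with x ≡ 4 (mod 13): since gcd(72, 13) = 1, we get a unique residue mod 936.
    Write x = 68 + 72·t and substitute into x ≡ 4 (mod 13): 72·t ≡ 4 − 68 = -64 (mod 13).
    Reduce coefficients mod 13: 7·t ≡ 1 (mod 13).
    The inverse of 7 mod 13 is 2 (since 7·2 = 14 = 1·13 + 1), so t ≡ 2·1 = 2 ≡ 2 (mod 13).
    Then x = 68 + 72·2 = 212, valid modulo lcm(72, 13) = 936: x ≡ 212 (mod 936).
Verify: 212 mod 8 = 4 ✓, 212 mod 9 = 5 ✓, 212 mod 13 = 4 ✓.

x ≡ 212 (mod 936).


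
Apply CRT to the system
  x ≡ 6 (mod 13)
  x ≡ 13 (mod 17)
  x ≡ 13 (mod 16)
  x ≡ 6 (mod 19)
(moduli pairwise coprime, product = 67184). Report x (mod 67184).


Product of moduli M = 13 · 17 · 16 · 19 = 67184.
Merge one congruence at a time:
  Start: x ≡ 6 (mod 13).
  Combine with x ≡ 13 (mod 17); new modulus lcm = 221.
    Write x = 6 + 13·t and substitute into x ≡ 13 (mod 17): 13·t ≡ 13 − 6 = 7 (mod 17).
    The inverse of 13 mod 17 is 4 (since 13·4 = 52 = 3·17 + 1), so t ≡ 4·7 = 28 ≡ 11 (mod 17).
    Then x = 6 + 13·11 = 149, valid modulo lcm(13, 17) = 221: x ≡ 149 (mod 221).
  Combine with x ≡ 13 (mod 16); new modulus lcm = 3536.
    Write x = 149 + 221·t and substitute into x ≡ 13 (mod 16): 221·t ≡ 13 − 149 = -136 (mod 16).
    Reduce coefficients mod 16: 13·t ≡ 8 (mod 16).
    The inverse of 13 mod 16 is 5 (since 13·5 = 65 = 4·16 + 1), so t ≡ 5·8 = 40 ≡ 8 (mod 16).
    Then x = 149 + 221·8 = 1917, valid modulo lcm(221, 16) = 3536: x ≡ 1917 (mod 3536).
  Combine with x ≡ 6 (mod 19); new modulus lcm = 67184.
    Write x = 1917 + 3536·t and substitute into x ≡ 6 (mod 19): 3536·t ≡ 6 − 1917 = -1911 (mod 19).
    Reduce coefficients mod 19: 2·t ≡ 8 (mod 19).
    The inverse of 2 mod 19 is 10 (since 2·10 = 20 = 1·19 + 1), so t ≡ 10·8 = 80 ≡ 4 (mod 19).
    Then x = 1917 + 3536·4 = 16061, valid modulo lcm(3536, 19) = 67184: x ≡ 16061 (mod 67184).
Verify against each original: 16061 mod 13 = 6, 16061 mod 17 = 13, 16061 mod 16 = 13, 16061 mod 19 = 6.

x ≡ 16061 (mod 67184).


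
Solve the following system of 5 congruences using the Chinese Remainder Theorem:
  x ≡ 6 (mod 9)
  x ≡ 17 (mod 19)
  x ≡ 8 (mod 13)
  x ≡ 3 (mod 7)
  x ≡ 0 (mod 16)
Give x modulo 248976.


Product of moduli M = 9 · 19 · 13 · 7 · 16 = 248976.
Merge one congruence at a time:
  Start: x ≡ 6 (mod 9).
  Combine with x ≡ 17 (mod 19); new modulus lcm = 171.
    Write x = 6 + 9·t and substitute into x ≡ 17 (mod 19): 9·t ≡ 17 − 6 = 11 (mod 19).
    The inverse of 9 mod 19 is 17 (since 9·17 = 153 = 8·19 + 1), so t ≡ 17·11 = 187 ≡ 16 (mod 19).
    Then x = 6 + 9·16 = 150, valid modulo lcm(9, 19) = 171: x ≡ 150 (mod 171).
  Combine with x ≡ 8 (mod 13); new modulus lcm = 2223.
    Write x = 150 + 171·t and substitute into x ≡ 8 (mod 13): 171·t ≡ 8 − 150 = -142 (mod 13).
    Reduce coefficients mod 13: 2·t ≡ 1 (mod 13).
    The inverse of 2 mod 13 is 7 (since 2·7 = 14 = 1·13 + 1), so t ≡ 7·1 = 7 ≡ 7 (mod 13).
    Then x = 150 + 171·7 = 1347, valid modulo lcm(171, 13) = 2223: x ≡ 1347 (mod 2223).
  Combine with x ≡ 3 (mod 7); new modulus lcm = 15561.
    Write x = 1347 + 2223·t and substitute into x ≡ 3 (mod 7): 2223·t ≡ 3 − 1347 = -1344 (mod 7).
    Reduce coefficients mod 7: 4·t ≡ 0 (mod 7).
    The inverse of 4 mod 7 is 2 (since 4·2 = 8 = 1·7 + 1), so t ≡ 2·0 = 0 ≡ 0 (mod 7).
    Then x = 1347 + 2223·0 = 1347, valid modulo lcm(2223, 7) = 15561: x ≡ 1347 (mod 15561).
  Combine with x ≡ 0 (mod 16); new modulus lcm = 248976.
    Write x = 1347 + 15561·t and substitute into x ≡ 0 (mod 16): 15561·t ≡ 0 − 1347 = -1347 (mod 16).
    Reduce coefficients mod 16: 9·t ≡ 13 (mod 16).
    The inverse of 9 mod 16 is 9 (since 9·9 = 81 = 5·16 + 1), so t ≡ 9·13 = 117 ≡ 5 (mod 16).
    Then x = 1347 + 15561·5 = 79152, valid modulo lcm(15561, 16) = 248976: x ≡ 79152 (mod 248976).
Verify against each original: 79152 mod 9 = 6, 79152 mod 19 = 17, 79152 mod 13 = 8, 79152 mod 7 = 3, 79152 mod 16 = 0.

x ≡ 79152 (mod 248976).


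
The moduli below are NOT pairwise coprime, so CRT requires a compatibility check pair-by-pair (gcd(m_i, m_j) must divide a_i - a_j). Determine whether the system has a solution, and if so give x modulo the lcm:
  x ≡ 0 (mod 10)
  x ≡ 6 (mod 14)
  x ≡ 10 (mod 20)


Moduli 10, 14, 20 are not pairwise coprime, so CRT works modulo lcm(m_i) when all pairwise compatibility conditions hold.
Pairwise compatibility: gcd(m_i, m_j) must divide a_i - a_j for every pair.
Merge one congruence at a time:
  Start: x ≡ 0 (mod 10).
  Combine with x ≡ 6 (mod 14): gcd(10, 14) = 2; 6 - 0 = 6, which IS divisible by 2, so compatible.
    Write x = 0 + 10·t and substitute into x ≡ 6 (mod 14): 10·t ≡ 6 − 0 = 6 (mod 14).
    Divide the congruence (and modulus) by g = 2: 5·t ≡ 3 (mod 7).
    The inverse of 5 mod 7 is 3 (since 5·3 = 15 = 2·7 + 1), so t ≡ 3·3 = 9 ≡ 2 (mod 7).
    Then x = 0 + 10·2 = 20, valid modulo lcm(10, 14) = 70: x ≡ 20 (mod 70).
  Combine with x ≡ 10 (mod 20): gcd(70, 20) = 10; 10 - 20 = -10, which IS divisible by 10, so compatible.
    Write x = 20 + 70·t and substitute into x ≡ 10 (mod 20): 70·t ≡ 10 − 20 = -10 (mod 20).
    Divide the congruence (and modulus) by g = 10: 7·t ≡ -1 (mod 2).
    Reduce coefficients mod 2: 1·t ≡ 1 (mod 2).
    So t ≡ 1 (mod 2).
    Then x = 20 + 70·1 = 90, valid modulo lcm(70, 20) = 140: x ≡ 90 (mod 140).
Verify: 90 mod 10 = 0, 90 mod 14 = 6, 90 mod 20 = 10.

x ≡ 90 (mod 140).


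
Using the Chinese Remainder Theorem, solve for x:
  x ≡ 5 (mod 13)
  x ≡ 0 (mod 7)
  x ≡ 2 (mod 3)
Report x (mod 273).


Moduli 13, 7, 3 are pairwise coprime; by CRT there is a unique solution modulo M = 13 · 7 · 3 = 273.
Solve pairwise, accumulating the modulus:
  Start with x ≡ 5 (mod 13).
  Combine with x ≡ 0 (mod 7): since gcd(13, 7) = 1, we get a unique residue mod 91.
    Write x = 5 + 13·t and substitute into x ≡ 0 (mod 7): 13·t ≡ 0 − 5 = -5 (mod 7).
    Reduce coefficients mod 7: 6·t ≡ 2 (mod 7).
    The inverse of 6 mod 7 is 6 (since 6·6 = 36 = 5·7 + 1), so t ≡ 6·2 = 12 ≡ 5 (mod 7).
    Then x = 5 + 13·5 = 70, valid modulo lcm(13, 7) = 91: x ≡ 70 (mod 91).
  Combine with x ≡ 2 (mod 3): since gcd(91, 3) = 1, we get a unique residue mod 273.
    Write x = 70 + 91·t and substitute into x ≡ 2 (mod 3): 91·t ≡ 2 − 70 = -68 (mod 3).
    Reduce coefficients mod 3: 1·t ≡ 1 (mod 3).
    So t ≡ 1 (mod 3).
    Then x = 70 + 91·1 = 161, valid modulo lcm(91, 3) = 273: x ≡ 161 (mod 273).
Verify: 161 mod 13 = 5 ✓, 161 mod 7 = 0 ✓, 161 mod 3 = 2 ✓.

x ≡ 161 (mod 273).


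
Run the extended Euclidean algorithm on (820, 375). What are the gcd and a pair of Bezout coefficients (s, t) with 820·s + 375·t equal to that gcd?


Euclidean algorithm on (820, 375) — divide until remainder is 0:
  820 = 2 · 375 + 70
  375 = 5 · 70 + 25
  70 = 2 · 25 + 20
  25 = 1 · 20 + 5
  20 = 4 · 5 + 0
gcd(820, 375) = 5.
Track Bezout coefficients alongside the remainders: start with r₀ = 820 = a·1 + b·0 (s = 1, t = 0) and r₁ = 375 = a·0 + b·1 (s = 0, t = 1); each new remainder r_{k+1} = r_{k-1} − q_k·r_k inherits s_{k+1} = s_{k-1} − q_k·s_k, t_{k+1} = t_{k-1} − q_k·t_k, so r_k = a·s_k + b·t_k at every step:
  q = 2: r = 70, s = 1 − 2·0 = 1, t = 0 − 2·1 = -2  (check: 820·1 + 375·(-2) = 70)
  q = 5: r = 25, s = 0 − 5·1 = -5, t = 1 − 5·(-2) = 11  (check: 820·(-5) + 375·11 = 25)
  q = 2: r = 20, s = 1 − 2·(-5) = 11, t = -2 − 2·11 = -24  (check: 820·11 + 375·(-24) = 20)
  q = 1: r = 5, s = -5 − 1·11 = -16, t = 11 − 1·(-24) = 35  (check: 820·(-16) + 375·35 = 5)
The row with r = 5 (the gcd) gives the Bezout coefficients s = -16, t = 35.
Result: 820 · (-16) + 375 · (35) = 5.

gcd(820, 375) = 5; s = -16, t = 35 (check: 820·(-16) + 375·35 = 5).


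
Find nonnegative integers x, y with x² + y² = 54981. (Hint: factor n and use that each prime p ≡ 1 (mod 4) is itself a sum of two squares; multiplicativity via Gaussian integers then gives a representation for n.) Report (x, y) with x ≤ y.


Step 1: Factor n = 54981 = 3^2 · 41 · 149.
Step 2: Check the mod-4 condition on each prime factor: 3 ≡ 3 (mod 4), exponent 2 (must be even); 41 ≡ 1 (mod 4), exponent 1; 149 ≡ 1 (mod 4), exponent 1.
All primes ≡ 3 (mod 4) appear to even exponent (or don't appear), so by the two-squares theorem n IS expressible as a sum of two squares.
Step 3: Build a representation. Group n = k² · m with k = 3 and m = 41 · 149 = 6109 (a product of primes ≡ 1 (mod 4)); a representation of m scales to one of n via (k·x)² + (k·y)² = k²(x² + y²). Each prime p ≡ 1 (mod 4) is itself a sum of two squares; find a² by testing p − a² for a perfect square:
  41: 41 − 1² = 40, 41 − 2² = 37, 41 − 3² = 32, 41 − 4² = 25 = 5² ⇒ 41 = 4² + 5².
  149: 149 − 1² = 148, 149 − 2² = 145, 149 − 3² = 140, 149 − 4² = 133, 149 − 5² = 124, 149 − 6² = 113, 149 − 7² = 100 = 10² ⇒ 149 = 7² + 10².
  Combine using the Brahmagupta–Fibonacci identity (a² + b²)(c² + d²) = (ac − bd)² + (ad + bc)² = (ac + bd)² + (ad − bc)²:
  41 · 149 = 6109: from (4² + 5²)(7² + 10²), take (4·7 − 5·10, 4·10 + 5·7) = (28 − 50, 40 + 35) = (-22, 75); dropping signs (only squares matter) gives (22, 75); check 22² + 75² = 484 + 5625 = 6109 ✓.
  Scale by k = 3: (3·22, 3·75) = (66, 225).
Step 4: Order so x ≤ y and verify: 66² + 225² = 4356 + 50625 = 54981 = n. ✓

n = 54981 = 66² + 225² (one valid representation with x ≤ y).


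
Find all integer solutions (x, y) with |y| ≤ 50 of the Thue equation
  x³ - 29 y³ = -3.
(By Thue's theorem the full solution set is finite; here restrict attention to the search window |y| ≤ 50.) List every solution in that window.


The equation is x³ - 29y³ = -3. For fixed y, x³ = 29·y³ − 3, so a solution requires the RHS to be a perfect cube.
Strategy: iterate y from -50 to 50, compute RHS = 29·y³ − 3, and check whether it is a (positive or negative) perfect cube.
Check small values of y:
  y = 0: RHS = -3 is not a perfect cube.
  y = 1: RHS = 26 is not a perfect cube.
  y = -1: RHS = -32 is not a perfect cube.
  y = 2: RHS = 229 is not a perfect cube.
  y = -2: RHS = -235 is not a perfect cube.
  y = 3: RHS = 780 is not a perfect cube.
  y = -3: RHS = -786 is not a perfect cube.
Continuing the search up to |y| = 50 finds no solutions either.
No (x, y) in the scanned range satisfies the equation.

No integer solutions with |y| ≤ 50.


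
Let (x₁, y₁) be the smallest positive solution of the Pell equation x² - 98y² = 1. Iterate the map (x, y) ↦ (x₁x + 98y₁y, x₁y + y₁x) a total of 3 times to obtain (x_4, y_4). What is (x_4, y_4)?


Step 1: Find the fundamental solution (x₁, y₁) of x² - 98y² = 1.
  Expand √98 as a continued fraction. a₀ = ⌊√98⌋ = 9; iterate m_{k+1} = d_k·a_k − m_k, d_{k+1} = (98 − m_{k+1}²)/d_k, a_{k+1} = ⌊(a₀ + m_{k+1})/d_{k+1}⌋ (starting m₀ = 0, d₀ = 1), with convergents p_k = a_k·p_{k-1} + p_{k-2}, q_k = a_k·q_{k-1} + q_{k-2} (p₋₁ = 1, q₋₁ = 0):
  k = 0: a₀ = 9; p₀/q₀ = 9/1; p₀² − 98·q₀² = 81 − 98 = -17.
  k = 1: m = 9, d = 17, a = ⌊(9 + 9)/17⌋ = 1; p/q = (1·9 + 1)/(1·1 + 0) = 10/1; p² − 98·q² = 100 − 98 = 2.
  k = 2: m = 8, d = 2, a = ⌊(9 + 8)/2⌋ = 8; p/q = (8·10 + 9)/(8·1 + 1) = 89/9; p² − 98·q² = 7921 − 7938 = -17.
  k = 3: m = 8, d = 17, a = ⌊(9 + 8)/17⌋ = 1; p/q = (1·89 + 10)/(1·9 + 1) = 99/10; p² − 98·q² = 9801 − 9800 = 1.
  The first convergent with p² − 98·q² = 1 gives the fundamental solution (x₁, y₁) = (99, 10).
Step 2: Apply the recurrence (x_{n+1}, y_{n+1}) = (x₁x_n + 98y₁y_n, x₁y_n + y₁x_n) repeatedly.
  From (x_1, y_1) = (99, 10): x_2 = 99·99 + 98·10·10 = 19601; y_2 = 99·10 + 10·99 = 1980.
  From (x_2, y_2) = (19601, 1980): x_3 = 99·19601 + 98·10·1980 = 3880899; y_3 = 99·1980 + 10·19601 = 392030.
  From (x_3, y_3) = (3880899, 392030): x_4 = 99·3880899 + 98·10·392030 = 768398401; y_4 = 99·392030 + 10·3880899 = 77619960.
Step 3: Verify x_4² - 98·y_4² = 590436102659356801 - 590436102659356800 = 1 (should be 1). ✓

(x_1, y_1) = (99, 10); (x_4, y_4) = (768398401, 77619960).


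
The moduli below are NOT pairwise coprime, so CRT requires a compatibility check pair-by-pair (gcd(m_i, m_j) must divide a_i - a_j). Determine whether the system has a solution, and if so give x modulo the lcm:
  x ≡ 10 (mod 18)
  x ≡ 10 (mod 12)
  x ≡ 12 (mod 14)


Moduli 18, 12, 14 are not pairwise coprime, so CRT works modulo lcm(m_i) when all pairwise compatibility conditions hold.
Pairwise compatibility: gcd(m_i, m_j) must divide a_i - a_j for every pair.
Merge one congruence at a time:
  Start: x ≡ 10 (mod 18).
  Combine with x ≡ 10 (mod 12): gcd(18, 12) = 6; 10 - 10 = 0, which IS divisible by 6, so compatible.
    Write x = 10 + 18·t and substitute into x ≡ 10 (mod 12): 18·t ≡ 10 − 10 = 0 (mod 12).
    Divide the congruence (and modulus) by g = 6: 3·t ≡ 0 (mod 2).
    Reduce coefficients mod 2: 1·t ≡ 0 (mod 2).
    So t ≡ 0 (mod 2).
    Then x = 10 + 18·0 = 10, valid modulo lcm(18, 12) = 36: x ≡ 10 (mod 36).
  Combine with x ≡ 12 (mod 14): gcd(36, 14) = 2; 12 - 10 = 2, which IS divisible by 2, so compatible.
    Write x = 10 + 36·t and substitute into x ≡ 12 (mod 14): 36·t ≡ 12 − 10 = 2 (mod 14).
    Divide the congruence (and modulus) by g = 2: 18·t ≡ 1 (mod 7).
    Reduce coefficients mod 7: 4·t ≡ 1 (mod 7).
    The inverse of 4 mod 7 is 2 (since 4·2 = 8 = 1·7 + 1), so t ≡ 2·1 = 2 ≡ 2 (mod 7).
    Then x = 10 + 36·2 = 82, valid modulo lcm(36, 14) = 252: x ≡ 82 (mod 252).
Verify: 82 mod 18 = 10, 82 mod 12 = 10, 82 mod 14 = 12.

x ≡ 82 (mod 252).


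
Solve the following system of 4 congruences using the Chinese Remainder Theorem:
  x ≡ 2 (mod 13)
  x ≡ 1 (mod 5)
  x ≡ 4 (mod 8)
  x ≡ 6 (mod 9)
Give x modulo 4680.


Product of moduli M = 13 · 5 · 8 · 9 = 4680.
Merge one congruence at a time:
  Start: x ≡ 2 (mod 13).
  Combine with x ≡ 1 (mod 5); new modulus lcm = 65.
    Write x = 2 + 13·t and substitute into x ≡ 1 (mod 5): 13·t ≡ 1 − 2 = -1 (mod 5).
    Reduce coefficients mod 5: 3·t ≡ 4 (mod 5).
    The inverse of 3 mod 5 is 2 (since 3·2 = 6 = 1·5 + 1), so t ≡ 2·4 = 8 ≡ 3 (mod 5).
    Then x = 2 + 13·3 = 41, valid modulo lcm(13, 5) = 65: x ≡ 41 (mod 65).
  Combine with x ≡ 4 (mod 8); new modulus lcm = 520.
    Write x = 41 + 65·t and substitute into x ≡ 4 (mod 8): 65·t ≡ 4 − 41 = -37 (mod 8).
    Reduce coefficients mod 8: 1·t ≡ 3 (mod 8).
    So t ≡ 3 (mod 8).
    Then x = 41 + 65·3 = 236, valid modulo lcm(65, 8) = 520: x ≡ 236 (mod 520).
  Combine with x ≡ 6 (mod 9); new modulus lcm = 4680.
    Write x = 236 + 520·t and substitute into x ≡ 6 (mod 9): 520·t ≡ 6 − 236 = -230 (mod 9).
    Reduce coefficients mod 9: 7·t ≡ 4 (mod 9).
    The inverse of 7 mod 9 is 4 (since 7·4 = 28 = 3·9 + 1), so t ≡ 4·4 = 16 ≡ 7 (mod 9).
    Then x = 236 + 520·7 = 3876, valid modulo lcm(520, 9) = 4680: x ≡ 3876 (mod 4680).
Verify against each original: 3876 mod 13 = 2, 3876 mod 5 = 1, 3876 mod 8 = 4, 3876 mod 9 = 6.

x ≡ 3876 (mod 4680).


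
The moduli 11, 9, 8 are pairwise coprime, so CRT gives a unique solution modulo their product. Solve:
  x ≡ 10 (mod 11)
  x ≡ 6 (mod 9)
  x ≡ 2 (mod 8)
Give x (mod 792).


Moduli 11, 9, 8 are pairwise coprime; by CRT there is a unique solution modulo M = 11 · 9 · 8 = 792.
Solve pairwise, accumulating the modulus:
  Start with x ≡ 10 (mod 11).
  Combine with x ≡ 6 (mod 9): since gcd(11, 9) = 1, we get a unique residue mod 99.
    Write x = 10 + 11·t and substitute into x ≡ 6 (mod 9): 11·t ≡ 6 − 10 = -4 (mod 9).
    Reduce coefficients mod 9: 2·t ≡ 5 (mod 9).
    The inverse of 2 mod 9 is 5 (since 2·5 = 10 = 1·9 + 1), so t ≡ 5·5 = 25 ≡ 7 (mod 9).
    Then x = 10 + 11·7 = 87, valid modulo lcm(11, 9) = 99: x ≡ 87 (mod 99).
  Combine with x ≡ 2 (mod 8): since gcd(99, 8) = 1, we get a unique residue mod 792.
    Write x = 87 + 99·t and substitute into x ≡ 2 (mod 8): 99·t ≡ 2 − 87 = -85 (mod 8).
    Reduce coefficients mod 8: 3·t ≡ 3 (mod 8).
    The inverse of 3 mod 8 is 3 (since 3·3 = 9 = 1·8 + 1), so t ≡ 3·3 = 9 ≡ 1 (mod 8).
    Then x = 87 + 99·1 = 186, valid modulo lcm(99, 8) = 792: x ≡ 186 (mod 792).
Verify: 186 mod 11 = 10 ✓, 186 mod 9 = 6 ✓, 186 mod 8 = 2 ✓.

x ≡ 186 (mod 792).


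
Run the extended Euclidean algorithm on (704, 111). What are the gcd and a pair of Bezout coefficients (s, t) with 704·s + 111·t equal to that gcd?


Euclidean algorithm on (704, 111) — divide until remainder is 0:
  704 = 6 · 111 + 38
  111 = 2 · 38 + 35
  38 = 1 · 35 + 3
  35 = 11 · 3 + 2
  3 = 1 · 2 + 1
  2 = 2 · 1 + 0
gcd(704, 111) = 1.
Track Bezout coefficients alongside the remainders: start with r₀ = 704 = a·1 + b·0 (s = 1, t = 0) and r₁ = 111 = a·0 + b·1 (s = 0, t = 1); each new remainder r_{k+1} = r_{k-1} − q_k·r_k inherits s_{k+1} = s_{k-1} − q_k·s_k, t_{k+1} = t_{k-1} − q_k·t_k, so r_k = a·s_k + b·t_k at every step:
  q = 6: r = 38, s = 1 − 6·0 = 1, t = 0 − 6·1 = -6  (check: 704·1 + 111·(-6) = 38)
  q = 2: r = 35, s = 0 − 2·1 = -2, t = 1 − 2·(-6) = 13  (check: 704·(-2) + 111·13 = 35)
  q = 1: r = 3, s = 1 − 1·(-2) = 3, t = -6 − 1·13 = -19  (check: 704·3 + 111·(-19) = 3)
  q = 11: r = 2, s = -2 − 11·3 = -35, t = 13 − 11·(-19) = 222  (check: 704·(-35) + 111·222 = 2)
  q = 1: r = 1, s = 3 − 1·(-35) = 38, t = -19 − 1·222 = -241  (check: 704·38 + 111·(-241) = 1)
The row with r = 1 (the gcd) gives the Bezout coefficients s = 38, t = -241.
Result: 704 · (38) + 111 · (-241) = 1.

gcd(704, 111) = 1; s = 38, t = -241 (check: 704·38 + 111·(-241) = 1).


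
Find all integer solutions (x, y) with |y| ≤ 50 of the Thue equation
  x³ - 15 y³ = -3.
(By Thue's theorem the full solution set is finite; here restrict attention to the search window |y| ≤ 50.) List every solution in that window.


The equation is x³ - 15y³ = -3. For fixed y, x³ = 15·y³ − 3, so a solution requires the RHS to be a perfect cube.
Strategy: iterate y from -50 to 50, compute RHS = 15·y³ − 3, and check whether it is a (positive or negative) perfect cube.
Check small values of y:
  y = 0: RHS = -3 is not a perfect cube.
  y = 1: RHS = 12 is not a perfect cube.
  y = -1: RHS = -18 is not a perfect cube.
  y = 2: RHS = 117 is not a perfect cube.
  y = -2: RHS = -123 is not a perfect cube.
  y = 3: RHS = 402 is not a perfect cube.
  y = -3: RHS = -408 is not a perfect cube.
Continuing the search up to |y| = 50 finds no solutions either.
No (x, y) in the scanned range satisfies the equation.

No integer solutions with |y| ≤ 50.


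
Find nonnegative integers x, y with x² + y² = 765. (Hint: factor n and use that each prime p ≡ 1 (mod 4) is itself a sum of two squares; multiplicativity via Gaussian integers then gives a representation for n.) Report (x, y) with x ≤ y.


Step 1: Factor n = 765 = 3^2 · 5 · 17.
Step 2: Check the mod-4 condition on each prime factor: 3 ≡ 3 (mod 4), exponent 2 (must be even); 5 ≡ 1 (mod 4), exponent 1; 17 ≡ 1 (mod 4), exponent 1.
All primes ≡ 3 (mod 4) appear to even exponent (or don't appear), so by the two-squares theorem n IS expressible as a sum of two squares.
Step 3: Build a representation. Group n = k² · m with k = 3 and m = 5 · 17 = 85 (a product of primes ≡ 1 (mod 4)); a representation of m scales to one of n via (k·x)² + (k·y)² = k²(x² + y²). Each prime p ≡ 1 (mod 4) is itself a sum of two squares; find a² by testing p − a² for a perfect square:
  5: 5 − 1² = 4 = 2² ⇒ 5 = 1² + 2².
  17: 17 − 1² = 16 = 4² ⇒ 17 = 1² + 4².
  Combine using the Brahmagupta–Fibonacci identity (a² + b²)(c² + d²) = (ac − bd)² + (ad + bc)² = (ac + bd)² + (ad − bc)²:
  5 · 17 = 85: from (1² + 2²)(1² + 4²), take (1·1 − 2·4, 1·4 + 2·1) = (1 − 8, 4 + 2) = (-7, 6); dropping signs (only squares matter) gives (7, 6); check 7² + 6² = 49 + 36 = 85 ✓.
  Scale by k = 3: (3·7, 3·6) = (21, 18).
Step 4: Order so x ≤ y and verify: 18² + 21² = 324 + 441 = 765 = n. ✓

n = 765 = 18² + 21² (one valid representation with x ≤ y).


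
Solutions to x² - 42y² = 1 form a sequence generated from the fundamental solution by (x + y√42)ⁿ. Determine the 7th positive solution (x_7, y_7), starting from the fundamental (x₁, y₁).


Step 1: Find the fundamental solution (x₁, y₁) of x² - 42y² = 1.
  Expand √42 as a continued fraction. a₀ = ⌊√42⌋ = 6; iterate m_{k+1} = d_k·a_k − m_k, d_{k+1} = (42 − m_{k+1}²)/d_k, a_{k+1} = ⌊(a₀ + m_{k+1})/d_{k+1}⌋ (starting m₀ = 0, d₀ = 1), with convergents p_k = a_k·p_{k-1} + p_{k-2}, q_k = a_k·q_{k-1} + q_{k-2} (p₋₁ = 1, q₋₁ = 0):
  k = 0: a₀ = 6; p₀/q₀ = 6/1; p₀² − 42·q₀² = 36 − 42 = -6.
  k = 1: m = 6, d = 6, a = ⌊(6 + 6)/6⌋ = 2; p/q = (2·6 + 1)/(2·1 + 0) = 13/2; p² − 42·q² = 169 − 168 = 1.
  The first convergent with p² − 42·q² = 1 gives the fundamental solution (x₁, y₁) = (13, 2).
Step 2: Apply the recurrence (x_{n+1}, y_{n+1}) = (x₁x_n + 42y₁y_n, x₁y_n + y₁x_n) repeatedly.
  From (x_1, y_1) = (13, 2): x_2 = 13·13 + 42·2·2 = 337; y_2 = 13·2 + 2·13 = 52.
  From (x_2, y_2) = (337, 52): x_3 = 13·337 + 42·2·52 = 8749; y_3 = 13·52 + 2·337 = 1350.
  From (x_3, y_3) = (8749, 1350): x_4 = 13·8749 + 42·2·1350 = 227137; y_4 = 13·1350 + 2·8749 = 35048.
  From (x_4, y_4) = (227137, 35048): x_5 = 13·227137 + 42·2·35048 = 5896813; y_5 = 13·35048 + 2·227137 = 909898.
  From (x_5, y_5) = (5896813, 909898): x_6 = 13·5896813 + 42·2·909898 = 153090001; y_6 = 13·909898 + 2·5896813 = 23622300.
  From (x_6, y_6) = (153090001, 23622300): x_7 = 13·153090001 + 42·2·23622300 = 3974443213; y_7 = 13·23622300 + 2·153090001 = 613269902.
Step 3: Verify x_7² - 42·y_7² = 15796198853361763369 - 15796198853361763368 = 1 (should be 1). ✓

(x_1, y_1) = (13, 2); (x_7, y_7) = (3974443213, 613269902).


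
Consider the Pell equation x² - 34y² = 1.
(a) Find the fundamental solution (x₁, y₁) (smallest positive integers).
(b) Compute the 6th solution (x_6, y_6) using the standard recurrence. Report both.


Step 1: Find the fundamental solution (x₁, y₁) of x² - 34y² = 1.
  Expand √34 as a continued fraction. a₀ = ⌊√34⌋ = 5; iterate m_{k+1} = d_k·a_k − m_k, d_{k+1} = (34 − m_{k+1}²)/d_k, a_{k+1} = ⌊(a₀ + m_{k+1})/d_{k+1}⌋ (starting m₀ = 0, d₀ = 1), with convergents p_k = a_k·p_{k-1} + p_{k-2}, q_k = a_k·q_{k-1} + q_{k-2} (p₋₁ = 1, q₋₁ = 0):
  k = 0: a₀ = 5; p₀/q₀ = 5/1; p₀² − 34·q₀² = 25 − 34 = -9.
  k = 1: m = 5, d = 9, a = ⌊(5 + 5)/9⌋ = 1; p/q = (1·5 + 1)/(1·1 + 0) = 6/1; p² − 34·q² = 36 − 34 = 2.
  k = 2: m = 4, d = 2, a = ⌊(5 + 4)/2⌋ = 4; p/q = (4·6 + 5)/(4·1 + 1) = 29/5; p² − 34·q² = 841 − 850 = -9.
  k = 3: m = 4, d = 9, a = ⌊(5 + 4)/9⌋ = 1; p/q = (1·29 + 6)/(1·5 + 1) = 35/6; p² − 34·q² = 1225 − 1224 = 1.
  The first convergent with p² − 34·q² = 1 gives the fundamental solution (x₁, y₁) = (35, 6).
Step 2: Apply the recurrence (x_{n+1}, y_{n+1}) = (x₁x_n + 34y₁y_n, x₁y_n + y₁x_n) repeatedly.
  From (x_1, y_1) = (35, 6): x_2 = 35·35 + 34·6·6 = 2449; y_2 = 35·6 + 6·35 = 420.
  From (x_2, y_2) = (2449, 420): x_3 = 35·2449 + 34·6·420 = 171395; y_3 = 35·420 + 6·2449 = 29394.
  From (x_3, y_3) = (171395, 29394): x_4 = 35·171395 + 34·6·29394 = 11995201; y_4 = 35·29394 + 6·171395 = 2057160.
  From (x_4, y_4) = (11995201, 2057160): x_5 = 35·11995201 + 34·6·2057160 = 839492675; y_5 = 35·2057160 + 6·11995201 = 143971806.
  From (x_5, y_5) = (839492675, 143971806): x_6 = 35·839492675 + 34·6·143971806 = 58752492049; y_6 = 35·143971806 + 6·839492675 = 10075969260.
Step 3: Verify x_6² - 34·y_6² = 3451855321967808218401 - 3451855321967808218400 = 1 (should be 1). ✓

(x_1, y_1) = (35, 6); (x_6, y_6) = (58752492049, 10075969260).


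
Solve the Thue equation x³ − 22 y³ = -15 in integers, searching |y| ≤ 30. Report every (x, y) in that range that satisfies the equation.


The equation is x³ - 22y³ = -15. For fixed y, x³ = 22·y³ − 15, so a solution requires the RHS to be a perfect cube.
Strategy: iterate y from -30 to 30, compute RHS = 22·y³ − 15, and check whether it is a (positive or negative) perfect cube.
Check small values of y:
  y = 0: RHS = -15 is not a perfect cube.
  y = 1: RHS = 7 is not a perfect cube.
  y = -1: RHS = -37 is not a perfect cube.
  y = 2: RHS = 161 is not a perfect cube.
  y = -2: RHS = -191 is not a perfect cube.
  y = 3: RHS = 579 is not a perfect cube.
  y = -3: RHS = -609 is not a perfect cube.
Continuing the search up to |y| = 30 finds no solutions either.
No (x, y) in the scanned range satisfies the equation.

No integer solutions with |y| ≤ 30.


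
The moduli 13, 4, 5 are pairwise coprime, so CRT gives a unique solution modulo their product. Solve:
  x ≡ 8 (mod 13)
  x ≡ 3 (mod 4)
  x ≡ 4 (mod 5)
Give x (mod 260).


Moduli 13, 4, 5 are pairwise coprime; by CRT there is a unique solution modulo M = 13 · 4 · 5 = 260.
Solve pairwise, accumulating the modulus:
  Start with x ≡ 8 (mod 13).
  Combine with x ≡ 3 (mod 4): since gcd(13, 4) = 1, we get a unique residue mod 52.
    Write x = 8 + 13·t and substitute into x ≡ 3 (mod 4): 13·t ≡ 3 − 8 = -5 (mod 4).
    Reduce coefficients mod 4: 1·t ≡ 3 (mod 4).
    So t ≡ 3 (mod 4).
    Then x = 8 + 13·3 = 47, valid modulo lcm(13, 4) = 52: x ≡ 47 (mod 52).
  Combine with x ≡ 4 (mod 5): since gcd(52, 5) = 1, we get a unique residue mod 260.
    Write x = 47 + 52·t and substitute into x ≡ 4 (mod 5): 52·t ≡ 4 − 47 = -43 (mod 5).
    Reduce coefficients mod 5: 2·t ≡ 2 (mod 5).
    The inverse of 2 mod 5 is 3 (since 2·3 = 6 = 1·5 + 1), so t ≡ 3·2 = 6 ≡ 1 (mod 5).
    Then x = 47 + 52·1 = 99, valid modulo lcm(52, 5) = 260: x ≡ 99 (mod 260).
Verify: 99 mod 13 = 8 ✓, 99 mod 4 = 3 ✓, 99 mod 5 = 4 ✓.

x ≡ 99 (mod 260).


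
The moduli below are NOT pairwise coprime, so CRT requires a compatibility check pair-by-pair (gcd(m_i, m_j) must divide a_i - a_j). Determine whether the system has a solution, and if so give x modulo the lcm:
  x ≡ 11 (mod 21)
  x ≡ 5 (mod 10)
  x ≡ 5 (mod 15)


Moduli 21, 10, 15 are not pairwise coprime, so CRT works modulo lcm(m_i) when all pairwise compatibility conditions hold.
Pairwise compatibility: gcd(m_i, m_j) must divide a_i - a_j for every pair.
Merge one congruence at a time:
  Start: x ≡ 11 (mod 21).
  Combine with x ≡ 5 (mod 10): gcd(21, 10) = 1; 5 - 11 = -6, which IS divisible by 1, so compatible.
    Write x = 11 + 21·t and substitute into x ≡ 5 (mod 10): 21·t ≡ 5 − 11 = -6 (mod 10).
    Reduce coefficients mod 10: 1·t ≡ 4 (mod 10).
    So t ≡ 4 (mod 10).
    Then x = 11 + 21·4 = 95, valid modulo lcm(21, 10) = 210: x ≡ 95 (mod 210).
  Combine with x ≡ 5 (mod 15): gcd(210, 15) = 15; 5 - 95 = -90, which IS divisible by 15, so compatible.
    Write x = 95 + 210·t and substitute into x ≡ 5 (mod 15): 210·t ≡ 5 − 95 = -90 (mod 15).
    Divide the congruence (and modulus) by g = 15: 14·t ≡ -6 (mod 1).
    Modulo 1 every t works; take t = 0.
    Then x = 95 + 210·0 = 95, valid modulo lcm(210, 15) = 210: x ≡ 95 (mod 210).
Verify: 95 mod 21 = 11, 95 mod 10 = 5, 95 mod 15 = 5.

x ≡ 95 (mod 210).


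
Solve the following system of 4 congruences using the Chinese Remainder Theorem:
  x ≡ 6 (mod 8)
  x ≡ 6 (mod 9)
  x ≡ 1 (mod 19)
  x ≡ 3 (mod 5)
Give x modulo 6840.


Product of moduli M = 8 · 9 · 19 · 5 = 6840.
Merge one congruence at a time:
  Start: x ≡ 6 (mod 8).
  Combine with x ≡ 6 (mod 9); new modulus lcm = 72.
    Write x = 6 + 8·t and substitute into x ≡ 6 (mod 9): 8·t ≡ 6 − 6 = 0 (mod 9).
    The inverse of 8 mod 9 is 8 (since 8·8 = 64 = 7·9 + 1), so t ≡ 8·0 = 0 ≡ 0 (mod 9).
    Then x = 6 + 8·0 = 6, valid modulo lcm(8, 9) = 72: x ≡ 6 (mod 72).
  Combine with x ≡ 1 (mod 19); new modulus lcm = 1368.
    Write x = 6 + 72·t and substitute into x ≡ 1 (mod 19): 72·t ≡ 1 − 6 = -5 (mod 19).
    Reduce coefficients mod 19: 15·t ≡ 14 (mod 19).
    The inverse of 15 mod 19 is 14 (since 15·14 = 210 = 11·19 + 1), so t ≡ 14·14 = 196 ≡ 6 (mod 19).
    Then x = 6 + 72·6 = 438, valid modulo lcm(72, 19) = 1368: x ≡ 438 (mod 1368).
  Combine with x ≡ 3 (mod 5); new modulus lcm = 6840.
    Write x = 438 + 1368·t and substitute into x ≡ 3 (mod 5): 1368·t ≡ 3 − 438 = -435 (mod 5).
    Reduce coefficients mod 5: 3·t ≡ 0 (mod 5).
    The inverse of 3 mod 5 is 2 (since 3·2 = 6 = 1·5 + 1), so t ≡ 2·0 = 0 ≡ 0 (mod 5).
    Then x = 438 + 1368·0 = 438, valid modulo lcm(1368, 5) = 6840: x ≡ 438 (mod 6840).
Verify against each original: 438 mod 8 = 6, 438 mod 9 = 6, 438 mod 19 = 1, 438 mod 5 = 3.

x ≡ 438 (mod 6840).


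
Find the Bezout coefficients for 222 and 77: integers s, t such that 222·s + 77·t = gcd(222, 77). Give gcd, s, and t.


Euclidean algorithm on (222, 77) — divide until remainder is 0:
  222 = 2 · 77 + 68
  77 = 1 · 68 + 9
  68 = 7 · 9 + 5
  9 = 1 · 5 + 4
  5 = 1 · 4 + 1
  4 = 4 · 1 + 0
gcd(222, 77) = 1.
Track Bezout coefficients alongside the remainders: start with r₀ = 222 = a·1 + b·0 (s = 1, t = 0) and r₁ = 77 = a·0 + b·1 (s = 0, t = 1); each new remainder r_{k+1} = r_{k-1} − q_k·r_k inherits s_{k+1} = s_{k-1} − q_k·s_k, t_{k+1} = t_{k-1} − q_k·t_k, so r_k = a·s_k + b·t_k at every step:
  q = 2: r = 68, s = 1 − 2·0 = 1, t = 0 − 2·1 = -2  (check: 222·1 + 77·(-2) = 68)
  q = 1: r = 9, s = 0 − 1·1 = -1, t = 1 − 1·(-2) = 3  (check: 222·(-1) + 77·3 = 9)
  q = 7: r = 5, s = 1 − 7·(-1) = 8, t = -2 − 7·3 = -23  (check: 222·8 + 77·(-23) = 5)
  q = 1: r = 4, s = -1 − 1·8 = -9, t = 3 − 1·(-23) = 26  (check: 222·(-9) + 77·26 = 4)
  q = 1: r = 1, s = 8 − 1·(-9) = 17, t = -23 − 1·26 = -49  (check: 222·17 + 77·(-49) = 1)
The row with r = 1 (the gcd) gives the Bezout coefficients s = 17, t = -49.
Result: 222 · (17) + 77 · (-49) = 1.

gcd(222, 77) = 1; s = 17, t = -49 (check: 222·17 + 77·(-49) = 1).


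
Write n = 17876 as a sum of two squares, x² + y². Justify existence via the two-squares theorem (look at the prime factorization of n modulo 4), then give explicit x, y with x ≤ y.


Step 1: Factor n = 17876 = 2^2 · 41 · 109.
Step 2: Check the mod-4 condition on each prime factor: 2 = 2 (special); 41 ≡ 1 (mod 4), exponent 1; 109 ≡ 1 (mod 4), exponent 1.
All primes ≡ 3 (mod 4) appear to even exponent (or don't appear), so by the two-squares theorem n IS expressible as a sum of two squares.
Step 3: Build a representation. Group n = k² · m with k = 2 and m = 41 · 109 = 4469 (a product of primes ≡ 1 (mod 4)); a representation of m scales to one of n via (k·x)² + (k·y)² = k²(x² + y²). Each prime p ≡ 1 (mod 4) is itself a sum of two squares; find a² by testing p − a² for a perfect square:
  41: 41 − 1² = 40, 41 − 2² = 37, 41 − 3² = 32, 41 − 4² = 25 = 5² ⇒ 41 = 4² + 5².
  109: 109 − 1² = 108, 109 − 2² = 105, 109 − 3² = 100 = 10² ⇒ 109 = 3² + 10².
  Combine using the Brahmagupta–Fibonacci identity (a² + b²)(c² + d²) = (ac − bd)² + (ad + bc)² = (ac + bd)² + (ad − bc)²:
  41 · 109 = 4469: from (4² + 5²)(3² + 10²), take (4·3 − 5·10, 4·10 + 5·3) = (12 − 50, 40 + 15) = (-38, 55); dropping signs (only squares matter) gives (38, 55); check 38² + 55² = 1444 + 3025 = 4469 ✓.
  Scale by k = 2: (2·38, 2·55) = (76, 110).
Step 4: Order so x ≤ y and verify: 76² + 110² = 5776 + 12100 = 17876 = n. ✓

n = 17876 = 76² + 110² (one valid representation with x ≤ y).


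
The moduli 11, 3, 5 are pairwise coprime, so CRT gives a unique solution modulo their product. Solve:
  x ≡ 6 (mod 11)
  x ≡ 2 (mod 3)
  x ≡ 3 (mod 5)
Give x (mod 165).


Moduli 11, 3, 5 are pairwise coprime; by CRT there is a unique solution modulo M = 11 · 3 · 5 = 165.
Solve pairwise, accumulating the modulus:
  Start with x ≡ 6 (mod 11).
  Combine with x ≡ 2 (mod 3): since gcd(11, 3) = 1, we get a unique residue mod 33.
    Write x = 6 + 11·t and substitute into x ≡ 2 (mod 3): 11·t ≡ 2 − 6 = -4 (mod 3).
    Reduce coefficients mod 3: 2·t ≡ 2 (mod 3).
    The inverse of 2 mod 3 is 2 (since 2·2 = 4 = 1·3 + 1), so t ≡ 2·2 = 4 ≡ 1 (mod 3).
    Then x = 6 + 11·1 = 17, valid modulo lcm(11, 3) = 33: x ≡ 17 (mod 33).
  Combine with x ≡ 3 (mod 5): since gcd(33, 5) = 1, we get a unique residue mod 165.
    Write x = 17 + 33·t and substitute into x ≡ 3 (mod 5): 33·t ≡ 3 − 17 = -14 (mod 5).
    Reduce coefficients mod 5: 3·t ≡ 1 (mod 5).
    The inverse of 3 mod 5 is 2 (since 3·2 = 6 = 1·5 + 1), so t ≡ 2·1 = 2 ≡ 2 (mod 5).
    Then x = 17 + 33·2 = 83, valid modulo lcm(33, 5) = 165: x ≡ 83 (mod 165).
Verify: 83 mod 11 = 6 ✓, 83 mod 3 = 2 ✓, 83 mod 5 = 3 ✓.

x ≡ 83 (mod 165).


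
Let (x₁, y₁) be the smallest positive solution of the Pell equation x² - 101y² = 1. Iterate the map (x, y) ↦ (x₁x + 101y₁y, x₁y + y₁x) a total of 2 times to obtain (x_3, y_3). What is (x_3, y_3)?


Step 1: Find the fundamental solution (x₁, y₁) of x² - 101y² = 1.
  Expand √101 as a continued fraction. a₀ = ⌊√101⌋ = 10; iterate m_{k+1} = d_k·a_k − m_k, d_{k+1} = (101 − m_{k+1}²)/d_k, a_{k+1} = ⌊(a₀ + m_{k+1})/d_{k+1}⌋ (starting m₀ = 0, d₀ = 1), with convergents p_k = a_k·p_{k-1} + p_{k-2}, q_k = a_k·q_{k-1} + q_{k-2} (p₋₁ = 1, q₋₁ = 0):
  k = 0: a₀ = 10; p₀/q₀ = 10/1; p₀² − 101·q₀² = 100 − 101 = -1.
  k = 1: m = 10, d = 1, a = ⌊(10 + 10)/1⌋ = 20; p/q = (20·10 + 1)/(20·1 + 0) = 201/20; p² − 101·q² = 40401 − 40400 = 1.
  The first convergent with p² − 101·q² = 1 gives the fundamental solution (x₁, y₁) = (201, 20).
Step 2: Apply the recurrence (x_{n+1}, y_{n+1}) = (x₁x_n + 101y₁y_n, x₁y_n + y₁x_n) repeatedly.
  From (x_1, y_1) = (201, 20): x_2 = 201·201 + 101·20·20 = 80801; y_2 = 201·20 + 20·201 = 8040.
  From (x_2, y_2) = (80801, 8040): x_3 = 201·80801 + 101·20·8040 = 32481801; y_3 = 201·8040 + 20·80801 = 3232060.
Step 3: Verify x_3² - 101·y_3² = 1055067396203601 - 1055067396203600 = 1 (should be 1). ✓

(x_1, y_1) = (201, 20); (x_3, y_3) = (32481801, 3232060).
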